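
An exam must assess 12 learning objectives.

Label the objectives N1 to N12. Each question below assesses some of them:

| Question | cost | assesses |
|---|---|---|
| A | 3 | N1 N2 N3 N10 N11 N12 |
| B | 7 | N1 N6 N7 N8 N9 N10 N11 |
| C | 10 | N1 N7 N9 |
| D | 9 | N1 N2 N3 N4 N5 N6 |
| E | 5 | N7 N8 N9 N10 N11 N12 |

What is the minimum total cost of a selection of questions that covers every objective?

D, E together cover every objective (D ∪ E = {N1, N2, N3, N4, N5, N6, N7, N8, N9, N10, N11, N12}); total cost 9 + 5 = 14.
The greedy pick A, E, D costs 17; no covering selection beats 14.

14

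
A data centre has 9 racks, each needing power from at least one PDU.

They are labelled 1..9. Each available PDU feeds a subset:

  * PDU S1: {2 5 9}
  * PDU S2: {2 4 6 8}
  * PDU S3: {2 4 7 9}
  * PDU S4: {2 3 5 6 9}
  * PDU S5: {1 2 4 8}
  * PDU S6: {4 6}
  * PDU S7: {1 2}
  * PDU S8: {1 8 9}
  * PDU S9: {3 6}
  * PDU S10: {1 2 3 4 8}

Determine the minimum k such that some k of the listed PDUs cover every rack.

3

Take {S3, S4, S8}. Their union is {1, 2, 3, 4, 5, 6, 7, 8, 9}, which is all 9 racks.
Only S3 contains 7, so S3 is forced; the remaining 5 racks need at least 2 more PDUs (each remaining PDU adds at most 3) — so at least 3 PDUs are needed, and 3 is optimal.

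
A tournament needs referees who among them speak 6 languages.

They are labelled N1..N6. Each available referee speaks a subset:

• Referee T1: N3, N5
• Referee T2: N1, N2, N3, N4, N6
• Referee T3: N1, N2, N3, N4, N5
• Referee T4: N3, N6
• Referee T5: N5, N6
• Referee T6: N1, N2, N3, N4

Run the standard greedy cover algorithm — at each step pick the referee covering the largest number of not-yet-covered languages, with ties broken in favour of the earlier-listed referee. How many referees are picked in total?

Greedy: pick T2 (covers 5 new) → pick T1 (covers 1 new). Total picks: 2.

2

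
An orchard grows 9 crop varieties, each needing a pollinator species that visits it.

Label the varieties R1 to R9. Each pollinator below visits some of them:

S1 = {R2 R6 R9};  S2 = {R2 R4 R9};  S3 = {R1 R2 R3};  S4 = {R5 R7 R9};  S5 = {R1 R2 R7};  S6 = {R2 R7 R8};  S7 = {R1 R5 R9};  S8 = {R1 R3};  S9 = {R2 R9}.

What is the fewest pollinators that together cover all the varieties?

Take {S1, S2, S6, S7, S8}. Their union is {R1, R2, R3, R4, R5, R6, R7, R8, R9}, which is all 9 varieties.
No 4 of the 9 pollinators cover everything (all 126 combinations miss at least one variety), so 5 is optimal.

5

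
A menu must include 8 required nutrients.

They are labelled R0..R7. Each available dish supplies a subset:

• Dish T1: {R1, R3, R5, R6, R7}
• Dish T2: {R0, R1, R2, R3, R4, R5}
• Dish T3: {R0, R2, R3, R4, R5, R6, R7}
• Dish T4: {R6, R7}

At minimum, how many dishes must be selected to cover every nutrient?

2

T1 and T2 together: T1 ∪ T2 = {R0, R1, R2, R3, R4, R5, R6, R7} — every nutrient is covered.
No single dish has all 8 nutrients (the largest, T3, has 7), so 2 is optimal.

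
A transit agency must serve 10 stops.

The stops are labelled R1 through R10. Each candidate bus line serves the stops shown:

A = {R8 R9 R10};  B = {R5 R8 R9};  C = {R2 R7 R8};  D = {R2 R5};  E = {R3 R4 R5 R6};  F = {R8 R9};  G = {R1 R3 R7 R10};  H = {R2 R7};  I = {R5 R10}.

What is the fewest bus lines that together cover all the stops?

E and F and G and H together: E ∪ F ∪ G ∪ H = {R1, R2, R3, R4, R5, R6, R7, R8, R9, R10} — every stop is covered.
No 3 of the 9 bus lines cover everything (all 84 combinations miss at least one stop), so 4 is optimal.

4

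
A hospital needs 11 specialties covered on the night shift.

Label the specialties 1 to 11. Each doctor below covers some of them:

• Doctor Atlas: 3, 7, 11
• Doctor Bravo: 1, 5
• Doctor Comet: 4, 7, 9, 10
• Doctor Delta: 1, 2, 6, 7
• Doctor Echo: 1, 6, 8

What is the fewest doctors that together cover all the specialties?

5

Atlas and Bravo and Comet and Delta and Echo together: Atlas ∪ Bravo ∪ Comet ∪ Delta ∪ Echo = {1, 2, 3, 4, 5, 6, 7, 8, 9, 10, 11} — every specialty is covered.
No 4 of the 5 doctors cover everything (all 5 combinations miss at least one specialty), so 5 is optimal.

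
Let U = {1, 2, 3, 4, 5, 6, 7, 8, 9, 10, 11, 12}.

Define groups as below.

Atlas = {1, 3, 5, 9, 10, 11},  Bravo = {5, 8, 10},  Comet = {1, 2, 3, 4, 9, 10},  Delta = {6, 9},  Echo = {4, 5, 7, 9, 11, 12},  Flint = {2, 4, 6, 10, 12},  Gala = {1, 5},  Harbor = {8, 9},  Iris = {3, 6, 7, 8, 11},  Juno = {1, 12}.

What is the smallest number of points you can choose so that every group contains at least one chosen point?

Take H = {1, 6, 8, 9}. Each listed group contains at least one of these, so H is a hitting set of size 4.
No choice of 3 points meets every group, so 4 is the minimum.

4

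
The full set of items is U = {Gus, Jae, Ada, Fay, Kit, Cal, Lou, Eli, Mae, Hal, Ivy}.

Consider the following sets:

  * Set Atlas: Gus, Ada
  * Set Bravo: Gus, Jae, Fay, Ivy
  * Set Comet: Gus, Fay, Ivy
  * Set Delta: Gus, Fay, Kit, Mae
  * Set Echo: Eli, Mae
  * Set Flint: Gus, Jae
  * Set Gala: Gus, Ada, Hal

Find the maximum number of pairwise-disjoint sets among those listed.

2

Bravo, Echo are pairwise disjoint (Bravo={Gus,Jae,Fay,Ivy}; Echo={Eli,Mae}).
Every remaining set overlaps one of these, and no 3 of the listed sets are pairwise disjoint, so 2 is the maximum.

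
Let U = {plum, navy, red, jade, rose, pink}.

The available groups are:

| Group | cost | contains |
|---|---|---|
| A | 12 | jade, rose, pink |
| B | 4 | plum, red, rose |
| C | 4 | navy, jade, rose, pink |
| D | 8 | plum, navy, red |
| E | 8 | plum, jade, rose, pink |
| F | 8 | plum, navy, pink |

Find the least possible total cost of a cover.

B, C together cover every point (B ∪ C = {plum, navy, red, jade, rose, pink}); total cost 4 + 4 = 8.
No covering selection has total cost below 8.

8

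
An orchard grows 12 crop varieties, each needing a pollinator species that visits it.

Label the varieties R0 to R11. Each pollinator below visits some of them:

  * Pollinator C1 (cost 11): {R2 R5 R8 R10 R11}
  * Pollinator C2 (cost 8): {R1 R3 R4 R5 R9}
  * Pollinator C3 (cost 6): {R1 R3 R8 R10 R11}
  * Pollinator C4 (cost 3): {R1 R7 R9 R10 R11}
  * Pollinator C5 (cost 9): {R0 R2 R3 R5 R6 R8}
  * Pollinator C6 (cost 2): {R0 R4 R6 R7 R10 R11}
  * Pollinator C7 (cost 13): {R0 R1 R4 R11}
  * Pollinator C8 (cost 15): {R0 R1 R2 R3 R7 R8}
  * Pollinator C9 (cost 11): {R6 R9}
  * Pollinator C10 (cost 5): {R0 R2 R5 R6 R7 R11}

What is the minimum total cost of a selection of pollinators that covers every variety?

C4, C5, C6 together cover every variety (C4 ∪ C5 ∪ C6 = {R0, R1, R2, R3, R4, R5, R6, R7, R8, R9, R10, R11}); total cost 3 + 9 + 2 = 14.
No covering selection has total cost below 14.

14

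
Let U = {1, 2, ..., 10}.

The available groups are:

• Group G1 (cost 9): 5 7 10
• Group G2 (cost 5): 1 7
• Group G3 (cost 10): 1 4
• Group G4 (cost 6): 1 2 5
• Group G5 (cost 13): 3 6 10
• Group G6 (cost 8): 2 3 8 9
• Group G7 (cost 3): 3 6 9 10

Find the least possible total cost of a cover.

G1, G3, G6, G7 together cover every point (G1 ∪ G3 ∪ G6 ∪ G7 = {1, 2, 3, 4, 5, 6, 7, 8, 9, 10}); total cost 9 + 10 + 8 + 3 = 30.
The greedy pick G7, G4, G2, G6, G3 costs 32; no covering selection beats 30.

30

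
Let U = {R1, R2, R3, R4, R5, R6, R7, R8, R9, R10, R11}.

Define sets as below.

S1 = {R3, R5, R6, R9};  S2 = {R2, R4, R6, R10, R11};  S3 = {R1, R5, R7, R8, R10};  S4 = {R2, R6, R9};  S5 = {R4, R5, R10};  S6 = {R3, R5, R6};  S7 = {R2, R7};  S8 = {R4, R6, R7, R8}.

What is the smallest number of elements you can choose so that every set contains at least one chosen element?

The 3 elements {R4, R6, R7} hit every set.
No choice of 2 elements meets every set, so 3 is the minimum.

3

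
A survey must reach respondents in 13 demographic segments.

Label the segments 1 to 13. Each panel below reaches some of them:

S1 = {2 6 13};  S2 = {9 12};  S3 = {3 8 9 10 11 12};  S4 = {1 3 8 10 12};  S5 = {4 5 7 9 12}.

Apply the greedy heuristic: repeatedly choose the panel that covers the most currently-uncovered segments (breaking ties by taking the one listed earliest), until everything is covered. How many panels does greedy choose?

4

Greedy: pick S3 (covers 6 new) → pick S1 (covers 3 new) → pick S5 (covers 3 new) → pick S4 (covers 1 new). Total picks: 4.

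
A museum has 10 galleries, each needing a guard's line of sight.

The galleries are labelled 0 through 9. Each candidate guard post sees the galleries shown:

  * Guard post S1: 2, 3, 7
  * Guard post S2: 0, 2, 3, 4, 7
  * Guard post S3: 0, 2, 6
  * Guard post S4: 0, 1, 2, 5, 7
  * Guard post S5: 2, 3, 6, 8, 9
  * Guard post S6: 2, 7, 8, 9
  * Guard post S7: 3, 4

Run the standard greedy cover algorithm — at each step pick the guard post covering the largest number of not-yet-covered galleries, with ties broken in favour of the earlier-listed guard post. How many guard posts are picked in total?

3

Greedy: pick S2 (covers 5 new) → pick S5 (covers 3 new) → pick S4 (covers 2 new). Total picks: 3.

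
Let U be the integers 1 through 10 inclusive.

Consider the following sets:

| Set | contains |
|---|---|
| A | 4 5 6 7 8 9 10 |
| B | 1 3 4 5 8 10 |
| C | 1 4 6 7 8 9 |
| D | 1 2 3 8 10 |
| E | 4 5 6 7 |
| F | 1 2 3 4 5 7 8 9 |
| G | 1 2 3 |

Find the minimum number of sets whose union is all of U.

A and D cover everything between them: the union {1, 2, 3, 4, 5, 6, 7, 8, 9, 10} is all of U.
No single set has all 10 points (the largest, F, has 8), so 2 is optimal.

2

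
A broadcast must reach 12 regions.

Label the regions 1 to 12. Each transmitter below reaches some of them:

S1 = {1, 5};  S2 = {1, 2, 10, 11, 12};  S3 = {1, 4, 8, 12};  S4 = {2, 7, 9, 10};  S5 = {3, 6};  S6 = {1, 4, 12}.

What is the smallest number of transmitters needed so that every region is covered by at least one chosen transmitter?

S1 and S2 and S3 and S4 and S5 together: S1 ∪ S2 ∪ S3 ∪ S4 ∪ S5 = {1, 2, 3, 4, 5, 6, 7, 8, 9, 10, 11, 12} — every region is covered.
Only S2 contains 11, so S2 is forced; the remaining 7 regions need at least 4 more transmitters (each remaining transmitter adds at most 2) — so at least 5 transmitters are needed, and 5 is optimal.

5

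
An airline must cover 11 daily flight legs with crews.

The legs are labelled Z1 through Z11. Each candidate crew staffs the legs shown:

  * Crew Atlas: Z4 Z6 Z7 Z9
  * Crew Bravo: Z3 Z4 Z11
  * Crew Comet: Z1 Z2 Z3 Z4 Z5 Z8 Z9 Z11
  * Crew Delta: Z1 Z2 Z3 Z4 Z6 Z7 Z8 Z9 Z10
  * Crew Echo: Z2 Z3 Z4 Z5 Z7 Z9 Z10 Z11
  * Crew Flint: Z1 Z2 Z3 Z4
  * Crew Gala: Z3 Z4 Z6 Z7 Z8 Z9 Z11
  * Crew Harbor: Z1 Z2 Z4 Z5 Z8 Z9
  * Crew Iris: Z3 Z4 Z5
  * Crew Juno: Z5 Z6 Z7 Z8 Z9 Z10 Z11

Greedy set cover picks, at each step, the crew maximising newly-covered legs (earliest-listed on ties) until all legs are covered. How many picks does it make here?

Greedy: pick Delta (covers 9 new) → pick Comet (covers 2 new). Total picks: 2.

2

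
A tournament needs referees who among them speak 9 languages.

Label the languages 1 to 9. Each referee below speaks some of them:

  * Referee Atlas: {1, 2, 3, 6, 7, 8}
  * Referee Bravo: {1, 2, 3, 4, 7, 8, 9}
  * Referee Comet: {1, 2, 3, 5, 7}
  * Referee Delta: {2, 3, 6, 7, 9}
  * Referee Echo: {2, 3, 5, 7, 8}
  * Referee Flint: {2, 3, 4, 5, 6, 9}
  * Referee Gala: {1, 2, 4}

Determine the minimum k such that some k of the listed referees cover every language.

Atlas and Flint together: Atlas ∪ Flint = {1, 2, 3, 4, 5, 6, 7, 8, 9} — every language is covered.
No single referee has all 9 languages (the largest, Bravo, has 7), so 2 is optimal.

2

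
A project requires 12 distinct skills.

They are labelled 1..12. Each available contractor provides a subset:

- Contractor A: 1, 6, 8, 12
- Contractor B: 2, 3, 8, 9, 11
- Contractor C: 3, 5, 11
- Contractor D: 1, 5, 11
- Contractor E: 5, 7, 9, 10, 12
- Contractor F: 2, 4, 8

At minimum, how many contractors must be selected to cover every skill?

A and C and E and F together: A ∪ C ∪ E ∪ F = {1, 2, 3, 4, 5, 6, 7, 8, 9, 10, 11, 12} — every skill is covered.
No 3 of the 6 contractors cover everything (all 20 combinations miss at least one skill), so 4 is optimal.

4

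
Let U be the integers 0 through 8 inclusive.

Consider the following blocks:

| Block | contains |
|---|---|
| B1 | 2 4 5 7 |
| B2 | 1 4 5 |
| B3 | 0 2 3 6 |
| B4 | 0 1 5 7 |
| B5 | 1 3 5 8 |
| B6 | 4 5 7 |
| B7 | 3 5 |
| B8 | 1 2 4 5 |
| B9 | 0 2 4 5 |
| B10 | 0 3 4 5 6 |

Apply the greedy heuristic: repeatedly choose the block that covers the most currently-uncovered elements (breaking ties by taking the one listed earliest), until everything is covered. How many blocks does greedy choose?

3

Greedy: pick B10 (covers 5 new) → pick B1 (covers 2 new) → pick B5 (covers 2 new). Total picks: 3.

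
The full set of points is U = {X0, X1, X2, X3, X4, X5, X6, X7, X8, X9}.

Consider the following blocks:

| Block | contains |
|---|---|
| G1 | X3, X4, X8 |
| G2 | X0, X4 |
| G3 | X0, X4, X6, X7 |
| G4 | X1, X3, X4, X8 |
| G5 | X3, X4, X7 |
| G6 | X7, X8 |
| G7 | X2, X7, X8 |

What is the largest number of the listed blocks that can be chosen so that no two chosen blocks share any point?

2

G2, G7 are pairwise disjoint (G2={X0,X4}; G7={X2,X7,X8}).
Every remaining block overlaps one of these, and no 3 of the listed blocks are pairwise disjoint, so 2 is the maximum.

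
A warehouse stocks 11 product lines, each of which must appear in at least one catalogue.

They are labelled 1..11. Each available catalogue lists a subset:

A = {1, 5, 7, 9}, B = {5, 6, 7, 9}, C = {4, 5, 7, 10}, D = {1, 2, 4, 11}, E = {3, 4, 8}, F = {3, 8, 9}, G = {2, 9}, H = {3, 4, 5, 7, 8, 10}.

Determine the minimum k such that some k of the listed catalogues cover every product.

3

B and D and H together: B ∪ D ∪ H = {1, 2, 3, 4, 5, 6, 7, 8, 9, 10, 11} — every product is covered.
Only B contains 6, so B is forced; the remaining 7 products need at least 2 more catalogues (each remaining catalogue adds at most 4) — so at least 3 catalogues are needed, and 3 is optimal.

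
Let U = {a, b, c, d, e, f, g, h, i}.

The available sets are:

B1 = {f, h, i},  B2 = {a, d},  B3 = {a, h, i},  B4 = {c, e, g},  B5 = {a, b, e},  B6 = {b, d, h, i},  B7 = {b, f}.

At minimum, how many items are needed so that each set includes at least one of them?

Take T = {a, b, g, h}. Each listed set contains at least one of these, so T is a hitting set of size 4.
No choice of 3 items meets every set, so 4 is the minimum.

4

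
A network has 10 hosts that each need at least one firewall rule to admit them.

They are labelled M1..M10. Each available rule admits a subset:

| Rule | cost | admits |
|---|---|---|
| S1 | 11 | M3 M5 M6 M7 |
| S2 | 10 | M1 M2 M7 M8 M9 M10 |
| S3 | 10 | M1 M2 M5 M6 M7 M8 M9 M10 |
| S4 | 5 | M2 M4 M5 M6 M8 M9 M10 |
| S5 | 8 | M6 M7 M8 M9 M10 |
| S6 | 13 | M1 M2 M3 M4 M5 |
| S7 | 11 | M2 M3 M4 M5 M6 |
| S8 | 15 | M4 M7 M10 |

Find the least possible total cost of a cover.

S5, S6 together cover every host (S5 ∪ S6 = {M1, M2, M3, M4, M5, M6, M7, M8, M9, M10}); total cost 8 + 13 = 21.
The greedy pick S4, S2, S1 costs 26; no covering selection beats 21.

21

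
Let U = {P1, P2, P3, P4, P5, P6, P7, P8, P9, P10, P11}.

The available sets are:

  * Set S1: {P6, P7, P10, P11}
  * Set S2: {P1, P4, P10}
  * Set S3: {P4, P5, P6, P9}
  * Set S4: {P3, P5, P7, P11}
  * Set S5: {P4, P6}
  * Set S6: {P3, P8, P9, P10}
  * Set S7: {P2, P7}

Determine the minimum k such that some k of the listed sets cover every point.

S2, S4, S5, S6, and S7 cover everything between them: the union {P1, P2, P3, P4, P5, P6, P7, P8, P9, P10, P11} is all of U.
No 4 of the 7 sets cover everything (all 35 combinations miss at least one point), so 5 is optimal.

5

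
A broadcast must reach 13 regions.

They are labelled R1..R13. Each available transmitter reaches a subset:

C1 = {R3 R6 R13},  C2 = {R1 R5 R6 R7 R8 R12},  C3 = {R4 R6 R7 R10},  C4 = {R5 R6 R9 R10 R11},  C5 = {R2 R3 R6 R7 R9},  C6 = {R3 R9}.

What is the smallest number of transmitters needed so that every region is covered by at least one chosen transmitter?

5

C1 and C2 and C3 and C4 and C5 together: C1 ∪ C2 ∪ C3 ∪ C4 ∪ C5 = {R1, R2, R3, R4, R5, R6, R7, R8, R9, R10, R11, R12, R13} — every region is covered.
No 4 of the 6 transmitters cover everything (all 15 combinations miss at least one region), so 5 is optimal.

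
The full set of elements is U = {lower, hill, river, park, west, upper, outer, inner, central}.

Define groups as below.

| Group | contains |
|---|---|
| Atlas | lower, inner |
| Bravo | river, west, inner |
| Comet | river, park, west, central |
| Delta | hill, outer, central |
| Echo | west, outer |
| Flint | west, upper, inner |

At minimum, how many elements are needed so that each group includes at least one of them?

Take H = {hill, west, inner}. Each listed group contains at least one of these, so H is a hitting set of size 3.
No choice of 2 elements meets every group, so 3 is the minimum.

3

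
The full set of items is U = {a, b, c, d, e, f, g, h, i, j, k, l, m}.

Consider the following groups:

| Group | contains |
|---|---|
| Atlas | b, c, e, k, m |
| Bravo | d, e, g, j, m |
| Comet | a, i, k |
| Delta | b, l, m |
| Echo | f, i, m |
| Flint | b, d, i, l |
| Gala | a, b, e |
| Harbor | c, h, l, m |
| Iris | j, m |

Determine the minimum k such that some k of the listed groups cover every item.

5

Atlas, Bravo, Comet, Echo, and Harbor cover everything between them: the union {a, b, c, d, e, f, g, h, i, j, k, l, m} is all of U.
No 4 of the 9 groups cover everything (all 126 combinations miss at least one item), so 5 is optimal.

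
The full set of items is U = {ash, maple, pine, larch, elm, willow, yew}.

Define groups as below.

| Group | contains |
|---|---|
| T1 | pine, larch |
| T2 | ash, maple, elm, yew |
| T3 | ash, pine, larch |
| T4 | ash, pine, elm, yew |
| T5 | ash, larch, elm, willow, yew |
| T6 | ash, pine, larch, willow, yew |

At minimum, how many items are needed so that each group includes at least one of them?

H = {ash, pine} meets every group (each contains at least one member of H), and |H| = 2.
The groups T1, T2 are pairwise disjoint, so any hitting set needs a separate item for each — at least 2. Hence 2 is optimal.

2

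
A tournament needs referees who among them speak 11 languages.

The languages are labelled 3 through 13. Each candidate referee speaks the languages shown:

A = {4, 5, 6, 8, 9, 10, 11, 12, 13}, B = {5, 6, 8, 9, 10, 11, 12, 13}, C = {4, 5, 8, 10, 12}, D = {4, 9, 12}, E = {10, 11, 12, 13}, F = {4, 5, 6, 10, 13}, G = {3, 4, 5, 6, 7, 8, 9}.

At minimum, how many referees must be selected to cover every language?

Take {A, G}. Their union is {3, 4, 5, 6, 7, 8, 9, 10, 11, 12, 13}, which is all 11 languages.
No single referee has all 11 languages (the largest, A, has 9), so 2 is optimal.

2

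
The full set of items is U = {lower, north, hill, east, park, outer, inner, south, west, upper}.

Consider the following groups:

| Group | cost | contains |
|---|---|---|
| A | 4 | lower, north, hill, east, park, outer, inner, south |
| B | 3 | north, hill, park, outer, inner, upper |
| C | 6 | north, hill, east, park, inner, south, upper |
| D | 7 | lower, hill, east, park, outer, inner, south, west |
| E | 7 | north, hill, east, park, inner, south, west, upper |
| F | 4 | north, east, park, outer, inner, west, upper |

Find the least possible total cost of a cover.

8

A, F together cover every item (A ∪ F = {lower, north, hill, east, park, outer, inner, south, west, upper}); total cost 4 + 4 = 8.
No covering selection has total cost below 8.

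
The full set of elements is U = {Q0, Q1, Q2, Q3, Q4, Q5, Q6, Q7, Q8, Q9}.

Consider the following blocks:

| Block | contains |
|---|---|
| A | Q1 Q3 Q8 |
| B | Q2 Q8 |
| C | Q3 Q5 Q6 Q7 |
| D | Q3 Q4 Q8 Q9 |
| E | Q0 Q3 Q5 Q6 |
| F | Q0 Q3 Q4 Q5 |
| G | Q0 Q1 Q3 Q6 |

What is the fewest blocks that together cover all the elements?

B and C and D and G together: B ∪ C ∪ D ∪ G = {Q0, Q1, Q2, Q3, Q4, Q5, Q6, Q7, Q8, Q9} — every element is covered.
No 3 of the 7 blocks cover everything (all 35 combinations miss at least one element), so 4 is optimal.

4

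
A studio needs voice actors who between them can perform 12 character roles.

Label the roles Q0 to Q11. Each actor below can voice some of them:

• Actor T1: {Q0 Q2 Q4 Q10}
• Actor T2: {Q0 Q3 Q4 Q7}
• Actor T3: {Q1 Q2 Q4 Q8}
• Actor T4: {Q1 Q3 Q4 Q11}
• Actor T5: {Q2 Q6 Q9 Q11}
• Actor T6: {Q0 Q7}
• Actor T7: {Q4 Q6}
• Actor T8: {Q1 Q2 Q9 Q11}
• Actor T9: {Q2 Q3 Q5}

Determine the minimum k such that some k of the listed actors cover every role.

5

T1 and T3 and T5 and T6 and T9 together: T1 ∪ T3 ∪ T5 ∪ T6 ∪ T9 = {Q0, Q1, Q2, Q3, Q4, Q5, Q6, Q7, Q8, Q9, Q10, Q11} — every role is covered.
No 4 of the 9 actors cover everything (all 126 combinations miss at least one role), so 5 is optimal.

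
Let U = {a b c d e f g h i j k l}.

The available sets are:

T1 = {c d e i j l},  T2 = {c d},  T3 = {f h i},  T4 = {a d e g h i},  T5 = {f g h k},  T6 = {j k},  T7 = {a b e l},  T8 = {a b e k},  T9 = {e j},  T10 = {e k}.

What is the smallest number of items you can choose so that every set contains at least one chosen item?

4

Take T = {c, e, i, k}. Each listed set contains at least one of these, so T is a hitting set of size 4.
The sets T2, T3, T6, T7 are pairwise disjoint, so any hitting set needs a separate item for each — at least 4. Hence 4 is optimal.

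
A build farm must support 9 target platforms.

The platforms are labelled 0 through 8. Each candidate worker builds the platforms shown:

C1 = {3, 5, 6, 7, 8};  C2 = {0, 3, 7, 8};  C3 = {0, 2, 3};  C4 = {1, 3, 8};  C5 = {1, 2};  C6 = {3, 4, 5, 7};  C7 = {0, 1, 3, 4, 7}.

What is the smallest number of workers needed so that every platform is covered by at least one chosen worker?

C1 and C3 and C7 together: C1 ∪ C3 ∪ C7 = {0, 1, 2, 3, 4, 5, 6, 7, 8} — every platform is covered.
Only C1 contains 6, so C1 is forced; the remaining 4 platforms need at least 2 more workers (each remaining worker adds at most 3) — so at least 3 workers are needed, and 3 is optimal.

3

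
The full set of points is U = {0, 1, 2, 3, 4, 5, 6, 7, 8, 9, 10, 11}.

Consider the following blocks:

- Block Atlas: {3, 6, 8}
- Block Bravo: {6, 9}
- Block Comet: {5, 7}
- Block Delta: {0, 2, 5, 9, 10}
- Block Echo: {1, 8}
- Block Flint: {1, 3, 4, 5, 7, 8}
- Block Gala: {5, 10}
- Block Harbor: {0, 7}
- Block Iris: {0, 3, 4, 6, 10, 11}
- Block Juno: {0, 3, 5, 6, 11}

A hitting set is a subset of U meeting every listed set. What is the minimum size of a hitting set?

4

Take H = {1, 6, 7, 10}. Each listed block contains at least one of these, so H is a hitting set of size 4.
The blocks Bravo, Echo, Gala, Harbor are pairwise disjoint, so any hitting set needs a separate point for each — at least 4. Hence 4 is optimal.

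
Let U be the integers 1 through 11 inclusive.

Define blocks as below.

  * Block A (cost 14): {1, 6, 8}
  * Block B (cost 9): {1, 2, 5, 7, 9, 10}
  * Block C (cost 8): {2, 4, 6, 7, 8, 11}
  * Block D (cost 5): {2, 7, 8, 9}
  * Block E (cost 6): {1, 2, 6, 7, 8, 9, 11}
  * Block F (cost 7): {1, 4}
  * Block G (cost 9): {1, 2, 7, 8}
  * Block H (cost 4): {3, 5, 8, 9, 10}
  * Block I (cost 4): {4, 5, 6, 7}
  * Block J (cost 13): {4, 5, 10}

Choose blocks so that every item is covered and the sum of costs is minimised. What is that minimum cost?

E, H, I together cover every item (E ∪ H ∪ I = {1, 2, 3, 4, 5, 6, 7, 8, 9, 10, 11}); total cost 6 + 4 + 4 = 14.
No covering selection has total cost below 14.

14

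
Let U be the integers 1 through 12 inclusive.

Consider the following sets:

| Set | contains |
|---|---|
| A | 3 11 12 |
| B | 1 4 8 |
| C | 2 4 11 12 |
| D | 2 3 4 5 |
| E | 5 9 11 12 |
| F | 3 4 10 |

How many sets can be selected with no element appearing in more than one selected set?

E, F are pairwise disjoint (E={5,9,11,12}; F={3,4,10}).
Every remaining set overlaps one of these, and no 3 of the listed sets are pairwise disjoint, so 2 is the maximum.

2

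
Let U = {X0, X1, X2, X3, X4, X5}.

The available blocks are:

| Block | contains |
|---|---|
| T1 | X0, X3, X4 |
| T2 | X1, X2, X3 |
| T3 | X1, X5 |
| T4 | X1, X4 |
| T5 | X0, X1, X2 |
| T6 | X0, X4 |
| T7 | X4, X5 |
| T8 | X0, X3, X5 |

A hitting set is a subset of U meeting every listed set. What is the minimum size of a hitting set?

3

The 3 elements {X1, X4, X5} hit every block.
No choice of 2 elements meets every block, so 3 is the minimum.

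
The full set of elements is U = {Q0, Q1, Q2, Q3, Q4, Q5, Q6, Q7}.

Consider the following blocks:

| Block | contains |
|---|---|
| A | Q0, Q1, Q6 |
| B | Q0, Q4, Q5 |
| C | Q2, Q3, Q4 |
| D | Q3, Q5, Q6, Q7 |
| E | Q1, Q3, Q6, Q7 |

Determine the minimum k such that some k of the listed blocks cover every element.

A, C, and D cover everything between them: the union {Q0, Q1, Q2, Q3, Q4, Q5, Q6, Q7} is all of U.
Only C contains Q2, so C is forced; the remaining 5 elements need at least 2 more blocks (each remaining block adds at most 3) — so at least 3 blocks are needed, and 3 is optimal.

3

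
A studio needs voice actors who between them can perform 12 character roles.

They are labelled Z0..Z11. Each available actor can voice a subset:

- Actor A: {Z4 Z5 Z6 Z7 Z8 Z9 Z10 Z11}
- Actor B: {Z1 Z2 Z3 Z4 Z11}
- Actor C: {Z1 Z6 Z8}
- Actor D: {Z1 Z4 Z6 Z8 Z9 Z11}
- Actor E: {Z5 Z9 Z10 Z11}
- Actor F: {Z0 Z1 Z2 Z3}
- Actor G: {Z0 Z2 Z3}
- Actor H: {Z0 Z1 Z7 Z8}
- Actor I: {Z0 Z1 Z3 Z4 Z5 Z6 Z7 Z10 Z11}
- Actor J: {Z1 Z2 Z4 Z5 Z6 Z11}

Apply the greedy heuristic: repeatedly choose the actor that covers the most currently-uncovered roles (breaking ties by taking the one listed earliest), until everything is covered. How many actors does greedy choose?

Greedy: pick I (covers 9 new) → pick A (covers 2 new) → pick B (covers 1 new). Total picks: 3.
(The true minimum cover uses only 2 actors, so greedy is not optimal here.)

3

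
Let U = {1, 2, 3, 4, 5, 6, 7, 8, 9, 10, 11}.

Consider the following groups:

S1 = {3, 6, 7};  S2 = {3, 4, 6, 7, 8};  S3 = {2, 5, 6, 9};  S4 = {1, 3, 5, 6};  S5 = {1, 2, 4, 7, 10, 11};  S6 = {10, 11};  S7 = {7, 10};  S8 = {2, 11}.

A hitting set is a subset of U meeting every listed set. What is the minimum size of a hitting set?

3

The 3 items {6, 10, 11} hit every group.
The groups S4, S7, S8 are pairwise disjoint, so any hitting set needs a separate item for each — at least 3. Hence 3 is optimal.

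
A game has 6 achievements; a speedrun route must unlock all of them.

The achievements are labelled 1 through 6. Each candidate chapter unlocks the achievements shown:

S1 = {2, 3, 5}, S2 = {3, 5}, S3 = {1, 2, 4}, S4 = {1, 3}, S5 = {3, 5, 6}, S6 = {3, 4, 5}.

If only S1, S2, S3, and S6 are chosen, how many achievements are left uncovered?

1

Union of S1, S2, S3, S6 = {1, 2, 3, 4, 5}.
Not covered: 6 — 1 achievement.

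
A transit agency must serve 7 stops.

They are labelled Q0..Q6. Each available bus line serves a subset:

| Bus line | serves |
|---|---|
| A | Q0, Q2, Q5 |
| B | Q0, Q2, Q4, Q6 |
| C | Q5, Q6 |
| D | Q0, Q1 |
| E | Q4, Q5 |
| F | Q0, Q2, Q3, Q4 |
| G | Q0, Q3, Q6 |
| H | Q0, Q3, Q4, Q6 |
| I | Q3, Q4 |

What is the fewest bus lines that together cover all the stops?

A and D and H together: A ∪ D ∪ H = {Q0, Q1, Q2, Q3, Q4, Q5, Q6} — every stop is covered.
Only D contains Q1, so D is forced; the remaining 5 stops need at least 2 more bus lines (each remaining bus line adds at most 3) — so at least 3 bus lines are needed, and 3 is optimal.

3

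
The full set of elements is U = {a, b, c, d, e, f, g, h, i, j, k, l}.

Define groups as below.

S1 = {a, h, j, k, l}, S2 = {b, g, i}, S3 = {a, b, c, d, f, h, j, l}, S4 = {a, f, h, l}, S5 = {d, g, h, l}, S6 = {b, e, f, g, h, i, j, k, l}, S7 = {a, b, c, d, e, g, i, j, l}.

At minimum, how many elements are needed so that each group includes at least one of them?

2

Take T = {a, g}. Each listed group contains at least one of these, so T is a hitting set of size 2.
The groups S1, S2 are pairwise disjoint, so any hitting set needs a separate element for each — at least 2. Hence 2 is optimal.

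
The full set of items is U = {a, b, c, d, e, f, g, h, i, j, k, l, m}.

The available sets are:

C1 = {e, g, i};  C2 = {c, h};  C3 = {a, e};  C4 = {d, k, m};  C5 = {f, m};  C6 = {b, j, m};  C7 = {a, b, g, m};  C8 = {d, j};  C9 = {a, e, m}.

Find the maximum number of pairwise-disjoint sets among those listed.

4

C2, C3, C5, C8 are pairwise disjoint (C2={c,h}; C3={a,e}; C5={f,m}; C8={d,j}).
Every remaining set overlaps one of these, and no 5 of the listed sets are pairwise disjoint, so 4 is the maximum.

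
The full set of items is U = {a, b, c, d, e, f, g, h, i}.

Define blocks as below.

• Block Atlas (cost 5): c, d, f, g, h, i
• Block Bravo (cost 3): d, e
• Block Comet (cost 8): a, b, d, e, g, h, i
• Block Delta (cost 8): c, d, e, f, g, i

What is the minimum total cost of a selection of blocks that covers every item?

Atlas, Comet together cover every item (Atlas ∪ Comet = {a, b, c, d, e, f, g, h, i}); total cost 5 + 8 = 13.
No covering selection has total cost below 13.

13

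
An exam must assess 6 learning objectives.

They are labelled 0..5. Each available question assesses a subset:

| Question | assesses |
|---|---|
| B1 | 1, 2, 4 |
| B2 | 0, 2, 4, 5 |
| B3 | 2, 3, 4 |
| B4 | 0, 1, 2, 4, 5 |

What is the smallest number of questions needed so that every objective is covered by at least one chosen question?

2

B3 and B4 together: B3 ∪ B4 = {0, 1, 2, 3, 4, 5} — every objective is covered.
No single question has all 6 objectives (the largest, B4, has 5), so 2 is optimal.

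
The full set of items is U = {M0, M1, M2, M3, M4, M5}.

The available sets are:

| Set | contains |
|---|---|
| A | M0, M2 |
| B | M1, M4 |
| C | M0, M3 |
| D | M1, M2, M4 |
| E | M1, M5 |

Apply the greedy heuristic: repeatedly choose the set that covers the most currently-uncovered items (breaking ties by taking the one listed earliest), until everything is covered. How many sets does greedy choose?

Greedy: pick D (covers 3 new) → pick C (covers 2 new) → pick E (covers 1 new). Total picks: 3.

3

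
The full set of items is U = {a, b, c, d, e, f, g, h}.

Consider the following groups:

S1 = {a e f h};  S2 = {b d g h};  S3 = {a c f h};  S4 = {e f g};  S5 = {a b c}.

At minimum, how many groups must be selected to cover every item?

3

S2, S3, and S4 cover everything between them: the union {a, b, c, d, e, f, g, h} is all of U.
Only S2 contains d, so S2 is forced; the remaining 4 items need at least 2 more groups (each remaining group adds at most 3) — so at least 3 groups are needed, and 3 is optimal.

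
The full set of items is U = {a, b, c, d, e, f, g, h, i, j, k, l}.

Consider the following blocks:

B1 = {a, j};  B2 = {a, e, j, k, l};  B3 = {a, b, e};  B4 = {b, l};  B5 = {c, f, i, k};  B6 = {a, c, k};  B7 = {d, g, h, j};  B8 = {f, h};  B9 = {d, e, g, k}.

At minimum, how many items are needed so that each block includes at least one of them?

4

Take T = {b, f, j, k}. Each listed block contains at least one of these, so T is a hitting set of size 4.
The blocks B1, B4, B8, B9 are pairwise disjoint, so any hitting set needs a separate item for each — at least 4. Hence 4 is optimal.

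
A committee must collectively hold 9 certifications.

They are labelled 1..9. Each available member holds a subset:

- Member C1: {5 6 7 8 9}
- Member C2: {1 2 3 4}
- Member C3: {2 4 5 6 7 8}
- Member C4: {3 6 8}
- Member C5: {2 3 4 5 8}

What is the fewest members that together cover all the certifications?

Take {C1, C2}. Their union is {1, 2, 3, 4, 5, 6, 7, 8, 9}, which is all 9 certifications.
No single member has all 9 certifications (the largest, C3, has 6), so 2 is optimal.

2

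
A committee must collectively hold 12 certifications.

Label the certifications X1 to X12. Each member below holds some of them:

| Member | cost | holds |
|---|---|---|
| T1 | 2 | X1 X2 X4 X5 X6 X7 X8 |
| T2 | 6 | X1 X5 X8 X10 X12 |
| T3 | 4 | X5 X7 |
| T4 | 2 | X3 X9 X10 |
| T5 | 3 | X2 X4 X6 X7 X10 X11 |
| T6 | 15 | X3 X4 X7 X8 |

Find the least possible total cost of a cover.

T2, T4, T5 together cover every certification (T2 ∪ T4 ∪ T5 = {X1, X2, X3, X4, X5, X6, X7, X8, X9, X10, X11, X12}); total cost 6 + 2 + 3 = 11.
The greedy pick T1, T4, T5, T2 costs 13; no covering selection beats 11.

11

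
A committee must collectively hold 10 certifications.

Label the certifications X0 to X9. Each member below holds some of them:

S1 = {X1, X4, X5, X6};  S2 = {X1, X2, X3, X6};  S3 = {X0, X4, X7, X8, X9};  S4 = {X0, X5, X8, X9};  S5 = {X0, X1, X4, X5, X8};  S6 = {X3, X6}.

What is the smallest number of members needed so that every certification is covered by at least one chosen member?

3

S2 and S3 and S4 together: S2 ∪ S3 ∪ S4 = {X0, X1, X2, X3, X4, X5, X6, X7, X8, X9} — every certification is covered.
Only S2 contains X2, so S2 is forced; the remaining 6 certifications need at least 2 more members (each remaining member adds at most 5) — so at least 3 members are needed, and 3 is optimal.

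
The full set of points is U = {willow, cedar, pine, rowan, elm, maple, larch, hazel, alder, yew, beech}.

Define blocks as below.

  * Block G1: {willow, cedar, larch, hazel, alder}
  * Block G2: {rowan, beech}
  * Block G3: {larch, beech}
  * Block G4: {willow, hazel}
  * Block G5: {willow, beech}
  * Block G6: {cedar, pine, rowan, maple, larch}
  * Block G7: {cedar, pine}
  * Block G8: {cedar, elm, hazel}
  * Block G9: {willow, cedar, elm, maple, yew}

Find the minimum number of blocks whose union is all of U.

4

G1, G5, G6, and G9 cover everything between them: the union {willow, cedar, pine, rowan, elm, maple, larch, hazel, alder, yew, beech} is all of U.
No 3 of the 9 blocks cover everything (all 84 combinations miss at least one point), so 4 is optimal.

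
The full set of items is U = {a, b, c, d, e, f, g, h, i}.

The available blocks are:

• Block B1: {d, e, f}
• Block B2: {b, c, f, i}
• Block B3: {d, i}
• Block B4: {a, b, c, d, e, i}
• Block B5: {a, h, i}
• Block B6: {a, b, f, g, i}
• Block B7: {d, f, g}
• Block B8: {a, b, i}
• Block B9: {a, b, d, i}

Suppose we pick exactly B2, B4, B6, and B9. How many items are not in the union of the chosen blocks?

Union of B2, B4, B6, B9 = {a, b, c, d, e, f, g, i}.
Not covered: h — 1 item.

1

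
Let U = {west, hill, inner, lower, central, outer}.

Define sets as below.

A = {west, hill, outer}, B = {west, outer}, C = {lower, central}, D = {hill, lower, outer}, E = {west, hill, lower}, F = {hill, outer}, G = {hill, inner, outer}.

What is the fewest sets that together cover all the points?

3

C, E, and G cover everything between them: the union {west, hill, inner, lower, central, outer} is all of U.
Only G contains inner, so G is forced; the remaining 3 points need at least 2 more sets (each remaining set adds at most 2) — so at least 3 sets are needed, and 3 is optimal.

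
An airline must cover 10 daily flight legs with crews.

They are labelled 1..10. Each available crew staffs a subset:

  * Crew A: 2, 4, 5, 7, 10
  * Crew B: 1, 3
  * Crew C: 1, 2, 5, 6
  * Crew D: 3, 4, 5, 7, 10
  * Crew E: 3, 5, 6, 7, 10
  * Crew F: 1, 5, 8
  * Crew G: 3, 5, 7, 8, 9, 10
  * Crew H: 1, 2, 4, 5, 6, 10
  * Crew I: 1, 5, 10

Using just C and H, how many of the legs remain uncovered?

4

Union of C, H = {1, 2, 4, 5, 6, 10}.
Not covered: 3, 7, 8, 9 — 4 legs.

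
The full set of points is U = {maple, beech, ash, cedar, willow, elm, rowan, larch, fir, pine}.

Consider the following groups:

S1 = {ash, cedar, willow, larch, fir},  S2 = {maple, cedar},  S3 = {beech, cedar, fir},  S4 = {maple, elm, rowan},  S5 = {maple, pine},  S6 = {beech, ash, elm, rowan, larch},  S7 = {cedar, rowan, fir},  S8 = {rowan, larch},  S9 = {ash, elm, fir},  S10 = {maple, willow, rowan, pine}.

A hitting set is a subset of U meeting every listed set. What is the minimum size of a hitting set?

Take H = {maple, larch, fir}. Each listed group contains at least one of these, so H is a hitting set of size 3.
The groups S3, S5, S8 are pairwise disjoint, so any hitting set needs a separate point for each — at least 3. Hence 3 is optimal.

3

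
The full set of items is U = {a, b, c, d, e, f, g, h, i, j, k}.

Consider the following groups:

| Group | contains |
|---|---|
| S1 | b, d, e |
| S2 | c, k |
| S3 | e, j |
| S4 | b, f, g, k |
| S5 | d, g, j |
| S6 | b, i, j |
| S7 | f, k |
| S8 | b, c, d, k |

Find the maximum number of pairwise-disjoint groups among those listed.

2

S1, S2 are pairwise disjoint (S1={b,d,e}; S2={c,k}).
Every remaining group overlaps one of these, and no 3 of the listed groups are pairwise disjoint, so 2 is the maximum.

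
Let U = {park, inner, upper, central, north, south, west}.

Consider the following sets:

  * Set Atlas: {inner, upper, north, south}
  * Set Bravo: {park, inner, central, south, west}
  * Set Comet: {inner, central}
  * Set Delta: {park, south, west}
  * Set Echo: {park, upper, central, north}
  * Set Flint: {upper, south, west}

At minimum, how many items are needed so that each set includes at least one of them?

2

Take H = {central, south}. Each listed set contains at least one of these, so H is a hitting set of size 2.
The sets Comet, Flint are pairwise disjoint, so any hitting set needs a separate item for each — at least 2. Hence 2 is optimal.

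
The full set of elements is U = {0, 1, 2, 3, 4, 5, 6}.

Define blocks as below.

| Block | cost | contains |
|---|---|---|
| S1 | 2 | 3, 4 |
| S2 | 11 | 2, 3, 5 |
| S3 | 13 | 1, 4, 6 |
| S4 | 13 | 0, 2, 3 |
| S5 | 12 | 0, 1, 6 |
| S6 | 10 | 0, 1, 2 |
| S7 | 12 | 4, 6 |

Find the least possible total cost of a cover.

S1, S2, S5 together cover every element (S1 ∪ S2 ∪ S5 = {0, 1, 2, 3, 4, 5, 6}); total cost 2 + 11 + 12 = 25.
The greedy pick S1, S6, S2, S5 costs 35; no covering selection beats 25.

25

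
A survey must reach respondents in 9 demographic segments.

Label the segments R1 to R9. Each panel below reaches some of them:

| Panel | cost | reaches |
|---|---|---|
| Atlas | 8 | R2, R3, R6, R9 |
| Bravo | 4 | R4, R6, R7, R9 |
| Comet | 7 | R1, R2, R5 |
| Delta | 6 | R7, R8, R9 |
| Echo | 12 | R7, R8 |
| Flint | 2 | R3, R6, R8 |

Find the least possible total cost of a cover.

13

Bravo, Comet, Flint together cover every segment (Bravo ∪ Comet ∪ Flint = {R1, R2, R3, R4, R5, R6, R7, R8, R9}); total cost 4 + 7 + 2 = 13.
No covering selection has total cost below 13.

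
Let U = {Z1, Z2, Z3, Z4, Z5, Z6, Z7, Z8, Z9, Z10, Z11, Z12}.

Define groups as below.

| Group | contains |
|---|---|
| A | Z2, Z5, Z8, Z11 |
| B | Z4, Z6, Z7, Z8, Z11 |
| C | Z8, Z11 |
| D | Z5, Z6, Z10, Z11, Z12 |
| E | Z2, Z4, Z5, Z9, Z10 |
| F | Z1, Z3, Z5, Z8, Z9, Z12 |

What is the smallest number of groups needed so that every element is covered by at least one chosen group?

B and E and F together: B ∪ E ∪ F = {Z1, Z2, Z3, Z4, Z5, Z6, Z7, Z8, Z9, Z10, Z11, Z12} — every element is covered.
Only F contains Z1, so F is forced; the remaining 6 elements need at least 2 more groups (each remaining group adds at most 4) — so at least 3 groups are needed, and 3 is optimal.

3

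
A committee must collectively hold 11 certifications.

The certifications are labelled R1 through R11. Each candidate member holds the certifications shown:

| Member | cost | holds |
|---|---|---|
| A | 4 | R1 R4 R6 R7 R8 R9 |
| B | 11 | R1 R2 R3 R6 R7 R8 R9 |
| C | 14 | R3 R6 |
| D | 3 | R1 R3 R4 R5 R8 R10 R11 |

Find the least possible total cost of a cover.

B, D together cover every certification (B ∪ D = {R1, R2, R3, R4, R5, R6, R7, R8, R9, R10, R11}); total cost 11 + 3 = 14.
The greedy pick D, A, B costs 18; no covering selection beats 14.

14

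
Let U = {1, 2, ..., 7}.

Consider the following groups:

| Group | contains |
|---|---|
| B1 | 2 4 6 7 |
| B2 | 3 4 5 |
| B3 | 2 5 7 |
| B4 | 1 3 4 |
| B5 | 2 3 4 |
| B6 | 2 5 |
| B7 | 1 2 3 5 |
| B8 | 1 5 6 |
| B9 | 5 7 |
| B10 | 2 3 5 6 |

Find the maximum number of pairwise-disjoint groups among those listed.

2

B5, B9 are pairwise disjoint (B5={2,3,4}; B9={5,7}).
Every remaining group overlaps one of these, and no 3 of the listed groups are pairwise disjoint, so 2 is the maximum.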